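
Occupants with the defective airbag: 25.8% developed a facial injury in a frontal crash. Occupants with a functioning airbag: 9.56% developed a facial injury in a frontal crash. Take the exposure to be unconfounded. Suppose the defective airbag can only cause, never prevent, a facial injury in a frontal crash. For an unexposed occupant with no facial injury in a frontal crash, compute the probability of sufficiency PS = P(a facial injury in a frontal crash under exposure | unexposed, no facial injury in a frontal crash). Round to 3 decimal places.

PS ≈ 0.180

p₁ = 0.258, p₀ = 0.0956.
Under exogeneity and monotonicity, PS = (p₁ − p₀) / (1 − p₀).
PS = (0.258 − 0.0956) / (1 − 0.0956) = 0.1624 / 0.9044 ≈ 0.1796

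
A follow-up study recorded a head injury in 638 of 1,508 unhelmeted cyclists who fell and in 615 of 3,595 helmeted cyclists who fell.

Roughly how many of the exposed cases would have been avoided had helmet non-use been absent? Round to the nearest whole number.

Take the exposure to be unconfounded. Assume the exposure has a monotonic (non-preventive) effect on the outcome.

p₁ = P(outcome | exposed) = 638/1508 = 0.42308
p₀ = P(outcome | unexposed) = 615/3595 = 0.17107
PN = (p₁ − p₀)/p₁ = (0.42308 − 0.17107) / 0.42308 ≈ 0.59565.
Attributable cases ≈ PN × (exposed cases) = 0.59565 × 638 ≈ 380.03.

about 380 cases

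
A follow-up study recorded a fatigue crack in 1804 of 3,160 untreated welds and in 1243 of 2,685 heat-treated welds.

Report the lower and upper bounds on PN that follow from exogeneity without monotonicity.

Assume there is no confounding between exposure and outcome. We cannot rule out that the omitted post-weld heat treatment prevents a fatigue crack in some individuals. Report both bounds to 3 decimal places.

p₁ = P(outcome | exposed) = 1804/3160 = 0.57089
p₀ = P(outcome | unexposed) = 1243/2685 = 0.46294
Under exogeneity alone the bounds on PN are max{0,(p₁−p₀)/p₁} ≤ PN ≤ min{1,(1−p₀)/p₁}.
  lower = (p₁ − p₀)/p₁ = 0.10794 / 0.57089 ≈ 0.1891
  upper = min{1, (1 − p₀)/p₁} = 0.53706 / 0.57089 ≈ 0.9407

0.189 ≤ PN ≤ 0.941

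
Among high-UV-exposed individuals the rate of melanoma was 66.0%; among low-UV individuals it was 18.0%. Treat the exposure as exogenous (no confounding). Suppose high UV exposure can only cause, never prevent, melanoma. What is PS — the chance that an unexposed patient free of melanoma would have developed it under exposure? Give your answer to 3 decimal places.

PS ≈ 0.585

p₁ = 0.66, p₀ = 0.18.
Under exogeneity and monotonicity, PS = (p₁ − p₀) / (1 − p₀).
PS = (0.66 − 0.18) / (1 − 0.18) = 0.48 / 0.82 ≈ 0.5854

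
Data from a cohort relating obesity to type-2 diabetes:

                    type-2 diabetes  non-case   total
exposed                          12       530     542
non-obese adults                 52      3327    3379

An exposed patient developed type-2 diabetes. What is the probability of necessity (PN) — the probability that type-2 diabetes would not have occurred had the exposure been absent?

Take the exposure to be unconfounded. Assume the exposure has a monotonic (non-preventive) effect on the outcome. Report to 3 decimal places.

PN ≈ 0.305

p₁ = P(outcome | exposed) = 12/542 = 0.02214
p₀ = P(outcome | unexposed) = 52/3379 = 0.015389
Under exogeneity and monotonicity, PN = (p₁ − p₀) / p₁.
PN = (0.02214 − 0.015389) / 0.02214 = 0.0067511 / 0.02214 ≈ 0.3049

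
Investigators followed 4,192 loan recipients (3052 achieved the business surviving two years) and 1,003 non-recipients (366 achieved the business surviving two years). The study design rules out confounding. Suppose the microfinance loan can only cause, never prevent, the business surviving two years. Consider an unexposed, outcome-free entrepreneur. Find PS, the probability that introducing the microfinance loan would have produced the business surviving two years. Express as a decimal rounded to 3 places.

PS ≈ 0.572

p₁ = P(outcome | exposed) = 3052/4192 = 0.72805
p₀ = P(outcome | unexposed) = 366/1003 = 0.36491
Under exogeneity and monotonicity, PS = (p₁ − p₀) / (1 − p₀).
PS = (0.72805 − 0.36491) / (1 − 0.36491) = 0.36315 / 0.63509 ≈ 0.5718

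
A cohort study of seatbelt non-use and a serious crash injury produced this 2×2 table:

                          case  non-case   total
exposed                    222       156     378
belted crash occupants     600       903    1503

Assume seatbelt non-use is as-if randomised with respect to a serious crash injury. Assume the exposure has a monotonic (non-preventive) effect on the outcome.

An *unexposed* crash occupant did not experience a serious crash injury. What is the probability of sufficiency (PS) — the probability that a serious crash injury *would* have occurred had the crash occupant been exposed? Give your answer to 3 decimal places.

p₁ = P(outcome | exposed) = 222/378 = 0.5873
p₀ = P(outcome | unexposed) = 600/1503 = 0.3992
Under exogeneity and monotonicity, PS = (p₁ − p₀) / (1 − p₀).
PS = (0.5873 − 0.3992) / (1 − 0.3992) = 0.1881 / 0.6008 ≈ 0.3131

PS ≈ 0.313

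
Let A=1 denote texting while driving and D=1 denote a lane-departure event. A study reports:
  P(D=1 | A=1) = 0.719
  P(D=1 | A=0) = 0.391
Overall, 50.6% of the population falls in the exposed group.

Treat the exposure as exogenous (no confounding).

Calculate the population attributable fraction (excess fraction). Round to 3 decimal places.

PAF ≈ 0.298

Let p₁ = 0.719, p₀ = 0.391.
Overall risk P(Y=1) = π·p₁ + (1−π)·p₀ = 0.506×0.719 + 0.494×0.391 = 0.55697.
Under exogeneity, PAF = [P(Y=1) − p₀] / P(Y=1).
PAF = (0.55697 − 0.391) / 0.55697 ≈ 0.2980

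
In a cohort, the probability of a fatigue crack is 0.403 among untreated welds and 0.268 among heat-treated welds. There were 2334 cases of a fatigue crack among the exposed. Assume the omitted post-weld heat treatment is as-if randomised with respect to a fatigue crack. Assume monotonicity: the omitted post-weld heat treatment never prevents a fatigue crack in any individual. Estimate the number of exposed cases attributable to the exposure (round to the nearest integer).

Let p₁ = 0.403, p₀ = 0.268.
PN = (p₁ − p₀)/p₁ = (0.403 − 0.268) / 0.403 ≈ 0.33499.
Attributable cases ≈ PN × (exposed cases) = 0.33499 × 2334 ≈ 781.86.

about 782 cases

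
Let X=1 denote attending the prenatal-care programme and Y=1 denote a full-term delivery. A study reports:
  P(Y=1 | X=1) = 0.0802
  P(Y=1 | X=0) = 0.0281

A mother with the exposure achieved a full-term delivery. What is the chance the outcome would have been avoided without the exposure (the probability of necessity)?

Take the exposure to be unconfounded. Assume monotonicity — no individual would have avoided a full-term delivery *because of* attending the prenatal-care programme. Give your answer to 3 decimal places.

PN ≈ 0.650

Let p₁ = 0.0802, p₀ = 0.0281.
Under exogeneity and monotonicity, PN = (p₁ − p₀) / p₁.
PN = (0.0802 − 0.0281) / 0.0802 = 0.0521 / 0.0802 ≈ 0.6496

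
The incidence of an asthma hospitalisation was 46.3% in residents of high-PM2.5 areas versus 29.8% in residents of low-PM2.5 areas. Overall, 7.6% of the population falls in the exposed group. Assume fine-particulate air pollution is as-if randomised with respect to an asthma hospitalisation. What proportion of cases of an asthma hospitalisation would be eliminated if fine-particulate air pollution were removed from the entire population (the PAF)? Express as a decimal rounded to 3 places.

p₁ = 0.463, p₀ = 0.298.
Overall risk P(Y=1) = π·p₁ + (1−π)·p₀ = 0.076×0.463 + 0.924×0.298 = 0.31054.
Under exogeneity, PAF = [P(Y=1) − p₀] / P(Y=1).
PAF = (0.31054 − 0.298) / 0.31054 ≈ 0.0404

PAF ≈ 0.040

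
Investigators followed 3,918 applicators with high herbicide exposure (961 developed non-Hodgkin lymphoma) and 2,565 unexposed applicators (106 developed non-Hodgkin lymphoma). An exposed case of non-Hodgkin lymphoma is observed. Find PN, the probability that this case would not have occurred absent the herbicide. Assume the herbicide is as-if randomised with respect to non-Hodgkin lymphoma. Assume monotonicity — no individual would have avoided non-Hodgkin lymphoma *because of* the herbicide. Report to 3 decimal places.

p₁ = P(outcome | exposed) = 961/3918 = 0.24528
p₀ = P(outcome | unexposed) = 106/2565 = 0.041326
Under exogeneity and monotonicity, PN = (p₁ − p₀) / p₁.
PN = (0.24528 − 0.041326) / 0.24528 = 0.20395 / 0.24528 ≈ 0.8315

PN ≈ 0.832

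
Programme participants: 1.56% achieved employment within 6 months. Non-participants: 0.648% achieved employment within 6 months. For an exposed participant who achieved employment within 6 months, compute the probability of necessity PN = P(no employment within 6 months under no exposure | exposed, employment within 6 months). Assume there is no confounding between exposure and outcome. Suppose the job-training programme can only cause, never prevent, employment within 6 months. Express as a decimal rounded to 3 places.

p₁ = 0.0156, p₀ = 0.00648.
Under exogeneity and monotonicity, PN = (p₁ − p₀) / p₁.
PN = (0.0156 − 0.00648) / 0.0156 = 0.00912 / 0.0156 ≈ 0.5846

PN ≈ 0.585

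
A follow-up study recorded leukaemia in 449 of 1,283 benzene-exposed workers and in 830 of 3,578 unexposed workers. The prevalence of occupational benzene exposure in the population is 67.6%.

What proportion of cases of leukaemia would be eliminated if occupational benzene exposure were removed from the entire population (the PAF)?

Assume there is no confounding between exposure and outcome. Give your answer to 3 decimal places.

p₁ = P(outcome | exposed) = 449/1283 = 0.34996
p₀ = P(outcome | unexposed) = 830/3578 = 0.23197
Overall risk P(Y=1) = π·p₁ + (1−π)·p₀ = 0.676×0.34996 + 0.324×0.23197 = 0.31173.
Under exogeneity, PAF = [P(Y=1) − p₀] / P(Y=1).
PAF = (0.31173 − 0.23197) / 0.31173 ≈ 0.2559

PAF ≈ 0.256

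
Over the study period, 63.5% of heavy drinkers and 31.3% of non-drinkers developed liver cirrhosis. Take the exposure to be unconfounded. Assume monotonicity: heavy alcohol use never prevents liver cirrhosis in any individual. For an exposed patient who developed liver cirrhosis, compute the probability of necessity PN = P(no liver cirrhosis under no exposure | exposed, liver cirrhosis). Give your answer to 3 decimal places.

PN ≈ 0.507

p₁ = 0.635, p₀ = 0.313.
Under exogeneity and monotonicity, PN = (p₁ − p₀) / p₁.
PN = (0.635 − 0.313) / 0.635 = 0.322 / 0.635 ≈ 0.5071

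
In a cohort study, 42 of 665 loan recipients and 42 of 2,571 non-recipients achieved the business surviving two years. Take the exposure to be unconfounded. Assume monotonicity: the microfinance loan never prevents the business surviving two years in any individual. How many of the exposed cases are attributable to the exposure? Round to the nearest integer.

p₁ = P(outcome | exposed) = 42/665 = 0.063158
p₀ = P(outcome | unexposed) = 42/2571 = 0.016336
PN = (p₁ − p₀)/p₁ = (0.063158 − 0.016336) / 0.063158 ≈ 0.74135.
Attributable cases ≈ PN × (exposed cases) = 0.74135 × 42 ≈ 31.14.

about 31 cases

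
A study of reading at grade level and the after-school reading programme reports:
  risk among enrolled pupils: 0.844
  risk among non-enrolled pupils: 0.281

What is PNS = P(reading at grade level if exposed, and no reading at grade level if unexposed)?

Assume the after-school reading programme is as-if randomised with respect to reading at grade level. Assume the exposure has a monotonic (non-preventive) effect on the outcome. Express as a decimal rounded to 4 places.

PNS ≈ 0.5630

Let p₁ = 0.844, p₀ = 0.281.
Under exogeneity and monotonicity, PNS = p₁ − p₀.
PNS = 0.844 − 0.281 = 0.563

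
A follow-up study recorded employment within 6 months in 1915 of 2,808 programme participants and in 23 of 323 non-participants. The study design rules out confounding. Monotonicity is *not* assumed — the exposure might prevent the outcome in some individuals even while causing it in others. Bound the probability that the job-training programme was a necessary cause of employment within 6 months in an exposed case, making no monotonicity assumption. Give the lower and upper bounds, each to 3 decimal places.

p₁ = P(outcome | exposed) = 1915/2808 = 0.68198
p₀ = P(outcome | unexposed) = 23/323 = 0.071207
Under exogeneity alone the bounds on PN are max{0,(p₁−p₀)/p₁} ≤ PN ≤ min{1,(1−p₀)/p₁}.
  lower = (p₁ − p₀)/p₁ = 0.61077 / 0.68198 ≈ 0.8956
  upper = min{1, (1 − p₀)/p₁} = 0.92879 / 0.68198 ≈ 1.3619 → capped at 1

0.896 ≤ PN ≤ 1.000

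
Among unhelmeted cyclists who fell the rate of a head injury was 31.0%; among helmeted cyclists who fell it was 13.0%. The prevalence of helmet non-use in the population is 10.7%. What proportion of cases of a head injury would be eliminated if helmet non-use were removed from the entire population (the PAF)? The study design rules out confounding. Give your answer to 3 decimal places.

p₁ = 0.31, p₀ = 0.13.
Overall risk P(Y=1) = π·p₁ + (1−π)·p₀ = 0.107×0.31 + 0.893×0.13 = 0.14926.
Under exogeneity, PAF = [P(Y=1) − p₀] / P(Y=1).
PAF = (0.14926 − 0.13) / 0.14926 ≈ 0.1290

PAF ≈ 0.129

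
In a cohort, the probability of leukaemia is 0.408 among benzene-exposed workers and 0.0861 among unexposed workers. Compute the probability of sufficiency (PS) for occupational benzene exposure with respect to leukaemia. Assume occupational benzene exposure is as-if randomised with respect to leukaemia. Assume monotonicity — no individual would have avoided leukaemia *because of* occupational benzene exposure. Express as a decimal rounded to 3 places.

Let p₁ = 0.408, p₀ = 0.0861.
Under exogeneity and monotonicity, PS = (p₁ − p₀) / (1 − p₀).
PS = (0.408 − 0.0861) / (1 − 0.0861) = 0.3219 / 0.9139 ≈ 0.3522

PS ≈ 0.352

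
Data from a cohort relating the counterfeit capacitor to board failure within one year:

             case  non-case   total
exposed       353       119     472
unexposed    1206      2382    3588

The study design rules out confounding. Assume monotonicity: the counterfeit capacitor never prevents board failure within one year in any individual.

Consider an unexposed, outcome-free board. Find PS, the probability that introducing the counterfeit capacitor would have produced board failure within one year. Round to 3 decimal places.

p₁ = P(outcome | exposed) = 353/472 = 0.74788
p₀ = P(outcome | unexposed) = 1206/3588 = 0.33612
Under exogeneity and monotonicity, PS = (p₁ − p₀) / (1 − p₀).
PS = (0.74788 − 0.33612) / (1 − 0.33612) = 0.41176 / 0.66388 ≈ 0.6202

PS ≈ 0.620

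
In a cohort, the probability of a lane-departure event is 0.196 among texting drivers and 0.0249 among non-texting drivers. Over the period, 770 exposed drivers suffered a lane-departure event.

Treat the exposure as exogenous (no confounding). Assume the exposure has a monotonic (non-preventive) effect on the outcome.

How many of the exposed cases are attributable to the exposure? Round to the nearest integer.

about 672 cases

Let p₁ = 0.196, p₀ = 0.0249.
PN = (p₁ − p₀)/p₁ = (0.196 − 0.0249) / 0.196 ≈ 0.87296.
Attributable cases ≈ PN × (exposed cases) = 0.87296 × 770 ≈ 672.18.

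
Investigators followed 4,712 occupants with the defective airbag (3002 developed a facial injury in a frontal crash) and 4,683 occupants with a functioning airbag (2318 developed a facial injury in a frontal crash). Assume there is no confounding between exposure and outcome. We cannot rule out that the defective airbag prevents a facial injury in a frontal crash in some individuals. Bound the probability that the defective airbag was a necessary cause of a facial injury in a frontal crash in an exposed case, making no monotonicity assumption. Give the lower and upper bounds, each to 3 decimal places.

0.223 ≤ PN ≤ 0.793

p₁ = P(outcome | exposed) = 3002/4712 = 0.6371
p₀ = P(outcome | unexposed) = 2318/4683 = 0.49498
Under exogeneity alone the bounds on PN are max{0,(p₁−p₀)/p₁} ≤ PN ≤ min{1,(1−p₀)/p₁}.
  lower = (p₁ − p₀)/p₁ = 0.14211 / 0.6371 ≈ 0.2231
  upper = min{1, (1 − p₀)/p₁} = 0.50502 / 0.6371 ≈ 0.7927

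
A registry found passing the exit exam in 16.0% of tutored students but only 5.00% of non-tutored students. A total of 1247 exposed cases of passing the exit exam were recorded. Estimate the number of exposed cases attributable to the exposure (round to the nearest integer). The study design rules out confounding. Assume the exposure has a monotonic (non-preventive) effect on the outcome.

about 857 cases

p₁ = 0.16, p₀ = 0.05.
PN = (p₁ − p₀)/p₁ = (0.16 − 0.05) / 0.16 ≈ 0.68750.
Attributable cases ≈ PN × (exposed cases) = 0.68750 × 1247 ≈ 857.31.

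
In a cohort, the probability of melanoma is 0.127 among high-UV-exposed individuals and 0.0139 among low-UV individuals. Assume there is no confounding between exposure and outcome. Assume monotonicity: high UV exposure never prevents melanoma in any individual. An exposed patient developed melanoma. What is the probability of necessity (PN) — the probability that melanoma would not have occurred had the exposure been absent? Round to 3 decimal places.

PN ≈ 0.891

Let p₁ = 0.127, p₀ = 0.0139.
Under exogeneity and monotonicity, PN = (p₁ − p₀) / p₁.
PN = (0.127 − 0.0139) / 0.127 = 0.1131 / 0.127 ≈ 0.8906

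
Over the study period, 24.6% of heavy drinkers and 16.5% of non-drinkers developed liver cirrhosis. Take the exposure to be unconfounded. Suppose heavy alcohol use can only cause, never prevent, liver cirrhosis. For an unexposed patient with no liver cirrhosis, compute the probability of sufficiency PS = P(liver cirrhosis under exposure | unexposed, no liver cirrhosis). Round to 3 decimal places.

p₁ = 0.246, p₀ = 0.165.
Under exogeneity and monotonicity, PS = (p₁ − p₀) / (1 − p₀).
PS = (0.246 − 0.165) / (1 − 0.165) = 0.081 / 0.835 ≈ 0.0970

PS ≈ 0.097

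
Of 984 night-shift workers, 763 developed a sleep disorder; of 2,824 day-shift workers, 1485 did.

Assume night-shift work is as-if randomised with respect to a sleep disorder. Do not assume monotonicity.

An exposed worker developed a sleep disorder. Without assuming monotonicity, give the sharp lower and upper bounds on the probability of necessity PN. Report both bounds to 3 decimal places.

p₁ = P(outcome | exposed) = 763/984 = 0.77541
p₀ = P(outcome | unexposed) = 1485/2824 = 0.52585
Under exogeneity alone the bounds on PN are max{0,(p₁−p₀)/p₁} ≤ PN ≤ min{1,(1−p₀)/p₁}.
  lower = (p₁ − p₀)/p₁ = 0.24956 / 0.77541 ≈ 0.3218
  upper = min{1, (1 − p₀)/p₁} = 0.47415 / 0.77541 ≈ 0.6115

0.322 ≤ PN ≤ 0.611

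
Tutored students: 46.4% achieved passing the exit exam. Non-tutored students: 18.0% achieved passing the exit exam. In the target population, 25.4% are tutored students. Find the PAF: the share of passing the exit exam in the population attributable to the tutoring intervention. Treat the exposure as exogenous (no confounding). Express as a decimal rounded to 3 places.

p₁ = 0.464, p₀ = 0.18.
Overall risk P(Y=1) = π·p₁ + (1−π)·p₀ = 0.254×0.464 + 0.746×0.18 = 0.25214.
Under exogeneity, PAF = [P(Y=1) − p₀] / P(Y=1).
PAF = (0.25214 − 0.18) / 0.25214 ≈ 0.2861

PAF ≈ 0.286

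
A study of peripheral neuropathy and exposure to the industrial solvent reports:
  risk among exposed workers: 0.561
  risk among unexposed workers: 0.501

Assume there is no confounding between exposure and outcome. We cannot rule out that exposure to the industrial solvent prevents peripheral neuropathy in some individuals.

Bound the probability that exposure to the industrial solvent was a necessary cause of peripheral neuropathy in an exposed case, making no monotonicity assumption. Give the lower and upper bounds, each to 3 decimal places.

Let p₁ = 0.561, p₀ = 0.501.
Under exogeneity alone the bounds on PN are max{0,(p₁−p₀)/p₁} ≤ PN ≤ min{1,(1−p₀)/p₁}.
  lower = (p₁ − p₀)/p₁ = 0.06 / 0.561 ≈ 0.1070
  upper = min{1, (1 − p₀)/p₁} = 0.499 / 0.561 ≈ 0.8895

0.107 ≤ PN ≤ 0.889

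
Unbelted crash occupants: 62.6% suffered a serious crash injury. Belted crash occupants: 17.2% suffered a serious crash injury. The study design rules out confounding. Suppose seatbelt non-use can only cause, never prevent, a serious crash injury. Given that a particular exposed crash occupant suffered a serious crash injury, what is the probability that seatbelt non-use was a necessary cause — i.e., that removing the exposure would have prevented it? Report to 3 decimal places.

p₁ = 0.626, p₀ = 0.172.
Under exogeneity and monotonicity, PN = (p₁ − p₀) / p₁.
PN = (0.626 − 0.172) / 0.626 = 0.454 / 0.626 ≈ 0.7252

PN ≈ 0.725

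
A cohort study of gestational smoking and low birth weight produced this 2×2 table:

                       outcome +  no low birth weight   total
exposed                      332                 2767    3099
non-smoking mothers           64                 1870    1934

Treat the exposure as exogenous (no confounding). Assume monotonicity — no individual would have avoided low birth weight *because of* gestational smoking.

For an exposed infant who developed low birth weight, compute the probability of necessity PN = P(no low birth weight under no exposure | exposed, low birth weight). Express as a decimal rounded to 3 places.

p₁ = P(outcome | exposed) = 332/3099 = 0.10713
p₀ = P(outcome | unexposed) = 64/1934 = 0.033092
Under exogeneity and monotonicity, PN = (p₁ − p₀)/p₁.
PN = (0.10713 − 0.033092) / 0.10713 ≈ 0.6911

PN ≈ 0.691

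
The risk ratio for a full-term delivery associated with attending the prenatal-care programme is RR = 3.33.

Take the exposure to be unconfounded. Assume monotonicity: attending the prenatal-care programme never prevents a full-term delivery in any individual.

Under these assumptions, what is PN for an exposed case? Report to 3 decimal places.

Under exogeneity and monotonicity, PN = (RR − 1) / RR = 1 − 1/RR.
PN = (3.33 − 1) / 3.33 = 2.33 / 3.33 ≈ 0.6997

PN ≈ 0.700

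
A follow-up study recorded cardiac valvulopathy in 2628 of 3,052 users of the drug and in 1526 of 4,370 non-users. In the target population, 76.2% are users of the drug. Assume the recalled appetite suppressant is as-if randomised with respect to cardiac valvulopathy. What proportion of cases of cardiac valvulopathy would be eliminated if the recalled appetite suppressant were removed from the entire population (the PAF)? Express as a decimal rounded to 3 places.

PAF ≈ 0.528

p₁ = P(outcome | exposed) = 2628/3052 = 0.86107
p₀ = P(outcome | unexposed) = 1526/4370 = 0.3492
Overall risk P(Y=1) = π·p₁ + (1−π)·p₀ = 0.762×0.86107 + 0.238×0.3492 = 0.73925.
Under exogeneity, PAF = [P(Y=1) − p₀] / P(Y=1).
PAF = (0.73925 − 0.3492) / 0.73925 ≈ 0.5276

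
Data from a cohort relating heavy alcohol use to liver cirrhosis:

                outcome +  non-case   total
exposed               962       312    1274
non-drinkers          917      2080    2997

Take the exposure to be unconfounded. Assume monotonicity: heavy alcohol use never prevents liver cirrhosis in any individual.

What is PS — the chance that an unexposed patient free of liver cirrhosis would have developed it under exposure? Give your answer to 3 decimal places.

p₁ = P(outcome | exposed) = 962/1274 = 0.7551
p₀ = P(outcome | unexposed) = 917/2997 = 0.30597
Under exogeneity and monotonicity, PS = (p₁ − p₀) / (1 − p₀).
PS = (0.7551 − 0.30597) / (1 − 0.30597) = 0.44913 / 0.69403 ≈ 0.6471

PS ≈ 0.647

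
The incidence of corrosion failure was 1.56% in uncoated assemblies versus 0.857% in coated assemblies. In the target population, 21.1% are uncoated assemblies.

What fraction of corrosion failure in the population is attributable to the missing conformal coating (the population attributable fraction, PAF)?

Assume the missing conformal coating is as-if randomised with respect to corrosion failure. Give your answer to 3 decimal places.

PAF ≈ 0.148

p₁ = 0.0156, p₀ = 0.00857.
Overall risk P(Y=1) = π·p₁ + (1−π)·p₀ = 0.211×0.0156 + 0.789×0.00857 = 0.010053.
Under exogeneity, PAF = [P(Y=1) − p₀] / P(Y=1).
PAF = (0.010053 − 0.00857) / 0.010053 ≈ 0.1475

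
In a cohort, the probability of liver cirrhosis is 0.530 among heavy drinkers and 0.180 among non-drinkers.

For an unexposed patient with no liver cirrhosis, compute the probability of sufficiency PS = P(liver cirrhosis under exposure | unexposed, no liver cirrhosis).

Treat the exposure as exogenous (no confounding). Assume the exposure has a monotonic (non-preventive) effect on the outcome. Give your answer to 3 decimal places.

Let p₁ = 0.53, p₀ = 0.18.
Under exogeneity and monotonicity, PS = (p₁ − p₀) / (1 − p₀).
PS = (0.53 − 0.18) / (1 − 0.18) = 0.35 / 0.82 ≈ 0.4268

PS ≈ 0.427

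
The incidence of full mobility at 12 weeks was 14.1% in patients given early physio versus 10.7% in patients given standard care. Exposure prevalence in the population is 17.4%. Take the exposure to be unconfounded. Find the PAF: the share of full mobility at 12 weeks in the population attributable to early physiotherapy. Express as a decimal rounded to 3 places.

p₁ = 0.141, p₀ = 0.107.
Overall risk P(Y=1) = π·p₁ + (1−π)·p₀ = 0.174×0.141 + 0.826×0.107 = 0.11292.
Under exogeneity, PAF = [P(Y=1) − p₀] / P(Y=1).
PAF = (0.11292 − 0.107) / 0.11292 ≈ 0.0524

PAF ≈ 0.052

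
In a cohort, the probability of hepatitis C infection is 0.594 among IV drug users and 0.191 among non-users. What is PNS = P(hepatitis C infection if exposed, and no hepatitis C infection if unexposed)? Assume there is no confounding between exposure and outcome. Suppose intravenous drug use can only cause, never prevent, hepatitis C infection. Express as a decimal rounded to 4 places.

PNS ≈ 0.4030

Let p₁ = 0.594, p₀ = 0.191.
Under exogeneity and monotonicity, PNS = p₁ − p₀.
PNS = 0.594 − 0.191 = 0.403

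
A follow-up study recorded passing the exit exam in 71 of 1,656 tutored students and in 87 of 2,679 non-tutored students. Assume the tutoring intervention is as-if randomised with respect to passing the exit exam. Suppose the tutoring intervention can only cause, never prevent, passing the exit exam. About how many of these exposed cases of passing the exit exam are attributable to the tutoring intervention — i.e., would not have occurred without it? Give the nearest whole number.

about 17 cases

p₁ = P(outcome | exposed) = 71/1656 = 0.042874
p₀ = P(outcome | unexposed) = 87/2679 = 0.032475
PN = (p₁ − p₀)/p₁ = (0.042874 − 0.032475) / 0.042874 ≈ 0.24256.
Attributable cases ≈ PN × (exposed cases) = 0.24256 × 71 ≈ 17.22.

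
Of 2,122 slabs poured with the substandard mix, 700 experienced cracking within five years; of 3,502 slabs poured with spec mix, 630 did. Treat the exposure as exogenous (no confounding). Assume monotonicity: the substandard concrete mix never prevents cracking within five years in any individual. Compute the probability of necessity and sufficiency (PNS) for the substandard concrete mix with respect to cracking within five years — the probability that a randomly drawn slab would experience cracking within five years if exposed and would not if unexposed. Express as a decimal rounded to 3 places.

p₁ = P(outcome | exposed) = 700/2122 = 0.32988
p₀ = P(outcome | unexposed) = 630/3502 = 0.1799
Under exogeneity and monotonicity, PNS = p₁ − p₀.
PNS = 0.32988 − 0.1799 = 0.14998

PNS ≈ 0.150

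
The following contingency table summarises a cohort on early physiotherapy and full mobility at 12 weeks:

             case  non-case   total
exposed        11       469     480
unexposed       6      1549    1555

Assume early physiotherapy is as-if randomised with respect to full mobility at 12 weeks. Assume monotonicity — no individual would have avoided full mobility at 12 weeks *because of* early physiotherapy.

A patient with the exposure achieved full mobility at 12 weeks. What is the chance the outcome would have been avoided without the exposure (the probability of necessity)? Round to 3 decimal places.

PN ≈ 0.832

p₁ = P(outcome | exposed) = 11/480 = 0.022917
p₀ = P(outcome | unexposed) = 6/1555 = 0.0038585
Under exogeneity and monotonicity, PN = (p₁ − p₀) / p₁.
PN = (0.022917 − 0.0038585) / 0.022917 = 0.019058 / 0.022917 ≈ 0.8316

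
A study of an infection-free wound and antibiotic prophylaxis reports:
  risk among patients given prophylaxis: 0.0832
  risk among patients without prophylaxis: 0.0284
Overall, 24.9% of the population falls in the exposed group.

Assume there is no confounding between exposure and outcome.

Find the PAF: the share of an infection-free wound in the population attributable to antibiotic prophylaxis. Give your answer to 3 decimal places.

Let p₁ = 0.0832, p₀ = 0.0284.
Overall risk P(Y=1) = π·p₁ + (1−π)·p₀ = 0.249×0.0832 + 0.751×0.0284 = 0.042045.
Under exogeneity, PAF = [P(Y=1) − p₀] / P(Y=1).
PAF = (0.042045 − 0.0284) / 0.042045 ≈ 0.3245

PAF ≈ 0.325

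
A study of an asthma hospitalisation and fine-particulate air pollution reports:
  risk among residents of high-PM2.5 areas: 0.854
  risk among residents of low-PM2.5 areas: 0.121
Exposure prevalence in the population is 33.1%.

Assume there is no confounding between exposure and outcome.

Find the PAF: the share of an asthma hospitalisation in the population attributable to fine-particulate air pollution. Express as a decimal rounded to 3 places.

PAF ≈ 0.667

Let p₁ = 0.854, p₀ = 0.121.
Overall risk P(Y=1) = π·p₁ + (1−π)·p₀ = 0.331×0.854 + 0.669×0.121 = 0.36362.
Under exogeneity, PAF = [P(Y=1) − p₀] / P(Y=1).
PAF = (0.36362 − 0.121) / 0.36362 ≈ 0.6672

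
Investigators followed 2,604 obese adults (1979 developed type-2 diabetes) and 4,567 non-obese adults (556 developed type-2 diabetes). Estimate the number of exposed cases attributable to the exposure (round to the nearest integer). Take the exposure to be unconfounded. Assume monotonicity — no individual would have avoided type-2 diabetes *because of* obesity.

p₁ = P(outcome | exposed) = 1979/2604 = 0.75998
p₀ = P(outcome | unexposed) = 556/4567 = 0.12174
PN = (p₁ − p₀)/p₁ = (0.75998 − 0.12174) / 0.75998 ≈ 0.83981.
Attributable cases ≈ PN × (exposed cases) = 0.83981 × 1979 ≈ 1661.98.

about 1662 cases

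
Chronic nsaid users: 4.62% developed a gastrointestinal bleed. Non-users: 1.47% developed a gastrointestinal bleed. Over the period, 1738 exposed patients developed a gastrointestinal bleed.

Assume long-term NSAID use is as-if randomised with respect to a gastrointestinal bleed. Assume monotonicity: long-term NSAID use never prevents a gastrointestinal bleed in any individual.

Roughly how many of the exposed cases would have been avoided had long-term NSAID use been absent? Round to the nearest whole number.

p₁ = 0.0462, p₀ = 0.0147.
PN = (p₁ − p₀)/p₁ = (0.0462 − 0.0147) / 0.0462 ≈ 0.68182.
Attributable cases ≈ PN × (exposed cases) = 0.68182 × 1738 ≈ 1185.00.

about 1185 cases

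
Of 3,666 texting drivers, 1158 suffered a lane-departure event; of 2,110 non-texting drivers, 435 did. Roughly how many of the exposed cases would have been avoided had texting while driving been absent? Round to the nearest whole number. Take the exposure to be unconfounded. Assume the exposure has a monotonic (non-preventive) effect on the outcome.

p₁ = P(outcome | exposed) = 1158/3666 = 0.31588
p₀ = P(outcome | unexposed) = 435/2110 = 0.20616
PN = (p₁ − p₀)/p₁ = (0.31588 − 0.20616) / 0.31588 ≈ 0.34733.
Attributable cases ≈ PN × (exposed cases) = 0.34733 × 1158 ≈ 402.21.

about 402 cases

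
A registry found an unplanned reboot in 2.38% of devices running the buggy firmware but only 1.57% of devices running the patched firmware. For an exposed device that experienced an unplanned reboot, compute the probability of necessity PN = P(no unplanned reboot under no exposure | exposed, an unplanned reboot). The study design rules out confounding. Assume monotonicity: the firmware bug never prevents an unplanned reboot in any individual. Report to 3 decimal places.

p₁ = 0.0238, p₀ = 0.0157.
Under exogeneity and monotonicity, PN = (p₁ − p₀) / p₁.
PN = (0.0238 − 0.0157) / 0.0238 = 0.0081 / 0.0238 ≈ 0.3403

PN ≈ 0.340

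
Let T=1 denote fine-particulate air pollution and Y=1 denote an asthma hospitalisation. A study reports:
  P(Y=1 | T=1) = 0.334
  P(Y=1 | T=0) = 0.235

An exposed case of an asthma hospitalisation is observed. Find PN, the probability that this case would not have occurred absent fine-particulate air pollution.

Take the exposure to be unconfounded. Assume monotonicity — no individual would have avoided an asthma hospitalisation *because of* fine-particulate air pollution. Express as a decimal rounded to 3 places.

Let p₁ = 0.334, p₀ = 0.235.
Under exogeneity and monotonicity, PN = (p₁ − p₀) / p₁.
PN = (0.334 − 0.235) / 0.334 = 0.099 / 0.334 ≈ 0.2964

PN ≈ 0.296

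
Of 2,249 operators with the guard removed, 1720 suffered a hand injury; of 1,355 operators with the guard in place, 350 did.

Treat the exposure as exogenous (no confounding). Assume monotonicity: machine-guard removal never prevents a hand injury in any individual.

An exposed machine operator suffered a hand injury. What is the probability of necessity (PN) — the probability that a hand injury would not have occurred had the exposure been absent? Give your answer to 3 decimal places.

PN ≈ 0.662

p₁ = P(outcome | exposed) = 1720/2249 = 0.76478
p₀ = P(outcome | unexposed) = 350/1355 = 0.2583
Under exogeneity and monotonicity, PN = (p₁ − p₀) / p₁.
PN = (0.76478 − 0.2583) / 0.76478 = 0.50648 / 0.76478 ≈ 0.6623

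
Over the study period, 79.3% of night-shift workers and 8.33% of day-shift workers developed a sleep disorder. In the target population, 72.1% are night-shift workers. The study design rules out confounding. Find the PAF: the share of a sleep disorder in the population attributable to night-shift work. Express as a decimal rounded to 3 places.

p₁ = 0.793, p₀ = 0.0833.
Overall risk P(Y=1) = π·p₁ + (1−π)·p₀ = 0.721×0.793 + 0.279×0.0833 = 0.59499.
Under exogeneity, PAF = [P(Y=1) − p₀] / P(Y=1).
PAF = (0.59499 − 0.0833) / 0.59499 ≈ 0.8600

PAF ≈ 0.860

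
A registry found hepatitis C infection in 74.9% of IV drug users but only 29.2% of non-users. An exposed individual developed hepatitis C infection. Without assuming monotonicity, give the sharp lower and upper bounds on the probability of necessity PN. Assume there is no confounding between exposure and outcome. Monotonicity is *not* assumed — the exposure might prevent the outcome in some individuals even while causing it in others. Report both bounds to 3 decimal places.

0.610 ≤ PN ≤ 0.945

p₁ = 0.749, p₀ = 0.292.
Under exogeneity alone the bounds on PN are max{0,(p₁−p₀)/p₁} ≤ PN ≤ min{1,(1−p₀)/p₁}.
  lower = (p₁ − p₀)/p₁ = 0.457 / 0.749 ≈ 0.6101
  upper = min{1, (1 − p₀)/p₁} = 0.708 / 0.749 ≈ 0.9453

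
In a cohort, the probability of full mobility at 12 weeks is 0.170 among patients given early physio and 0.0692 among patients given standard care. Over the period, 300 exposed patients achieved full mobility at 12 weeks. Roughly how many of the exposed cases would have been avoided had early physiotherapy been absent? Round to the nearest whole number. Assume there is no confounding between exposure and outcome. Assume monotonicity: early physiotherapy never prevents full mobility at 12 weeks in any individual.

about 178 cases

Let p₁ = 0.17, p₀ = 0.0692.
PN = (p₁ − p₀)/p₁ = (0.17 − 0.0692) / 0.17 ≈ 0.59294.
Attributable cases ≈ PN × (exposed cases) = 0.59294 × 300 ≈ 177.88.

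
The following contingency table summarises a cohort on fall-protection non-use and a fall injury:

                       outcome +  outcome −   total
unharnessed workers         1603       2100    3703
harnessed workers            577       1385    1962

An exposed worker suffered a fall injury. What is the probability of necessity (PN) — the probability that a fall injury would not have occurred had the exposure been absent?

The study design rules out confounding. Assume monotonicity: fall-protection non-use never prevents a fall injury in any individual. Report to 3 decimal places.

PN ≈ 0.321

p₁ = P(outcome | exposed) = 1603/3703 = 0.43289
p₀ = P(outcome | unexposed) = 577/1962 = 0.29409
Under exogeneity and monotonicity, PN = (p₁ − p₀)/p₁.
PN = (0.43289 − 0.29409) / 0.43289 ≈ 0.3206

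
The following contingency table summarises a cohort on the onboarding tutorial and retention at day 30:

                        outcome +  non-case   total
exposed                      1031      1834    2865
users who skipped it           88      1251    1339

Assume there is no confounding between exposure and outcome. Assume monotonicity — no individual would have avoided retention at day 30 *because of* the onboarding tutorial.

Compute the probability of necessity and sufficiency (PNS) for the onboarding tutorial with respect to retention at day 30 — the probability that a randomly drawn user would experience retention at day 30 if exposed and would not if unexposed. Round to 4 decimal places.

PNS ≈ 0.2941

p₁ = P(outcome | exposed) = 1031/2865 = 0.35986
p₀ = P(outcome | unexposed) = 88/1339 = 0.065721
Under exogeneity and monotonicity, PNS = p₁ − p₀.
PNS = 0.35986 − 0.065721 = 0.29414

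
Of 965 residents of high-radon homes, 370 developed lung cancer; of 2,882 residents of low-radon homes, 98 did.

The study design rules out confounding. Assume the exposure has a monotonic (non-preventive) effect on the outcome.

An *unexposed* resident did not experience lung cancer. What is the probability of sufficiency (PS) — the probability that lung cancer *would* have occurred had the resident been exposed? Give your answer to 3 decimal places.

PS ≈ 0.362

p₁ = P(outcome | exposed) = 370/965 = 0.38342
p₀ = P(outcome | unexposed) = 98/2882 = 0.034004
Under exogeneity and monotonicity, PS = (p₁ − p₀) / (1 − p₀).
PS = (0.38342 − 0.034004) / (1 − 0.034004) = 0.34942 / 0.966 ≈ 0.3617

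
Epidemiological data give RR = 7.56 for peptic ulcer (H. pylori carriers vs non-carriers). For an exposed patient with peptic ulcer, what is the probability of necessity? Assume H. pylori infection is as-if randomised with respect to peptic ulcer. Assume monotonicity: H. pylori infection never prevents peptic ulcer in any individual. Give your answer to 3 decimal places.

PN ≈ 0.868

Under exogeneity and monotonicity, PN = (RR − 1) / RR = 1 − 1/RR.
PN = (7.56 − 1) / 7.56 = 6.56 / 7.56 ≈ 0.8677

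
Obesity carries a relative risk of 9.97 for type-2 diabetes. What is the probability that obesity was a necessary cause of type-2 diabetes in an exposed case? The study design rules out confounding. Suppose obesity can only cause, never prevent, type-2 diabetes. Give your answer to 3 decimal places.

Under exogeneity and monotonicity, PN = (RR − 1) / RR = 1 − 1/RR.
PN = (9.97 − 1) / 9.97 = 8.97 / 9.97 ≈ 0.8997

PN ≈ 0.900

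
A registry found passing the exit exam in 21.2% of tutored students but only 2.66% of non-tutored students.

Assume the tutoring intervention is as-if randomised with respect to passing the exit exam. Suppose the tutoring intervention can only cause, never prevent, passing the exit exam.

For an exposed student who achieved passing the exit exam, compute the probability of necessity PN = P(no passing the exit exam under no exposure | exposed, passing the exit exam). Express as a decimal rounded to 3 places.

PN ≈ 0.875

p₁ = 0.212, p₀ = 0.0266.
Under exogeneity and monotonicity, PN = (p₁ − p₀) / p₁.
PN = (0.212 − 0.0266) / 0.212 = 0.1854 / 0.212 ≈ 0.8745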